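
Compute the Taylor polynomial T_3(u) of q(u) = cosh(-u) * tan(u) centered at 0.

5*u^3/6 + u

Multiply the two series term by term and collect like powers.
q(0) = 0
q′(0) = 1
q′′(0) = 0
q′′′(0) = 5
Dividing each by k! gives the coefficients c_0, ..., c_3.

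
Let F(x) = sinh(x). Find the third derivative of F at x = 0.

1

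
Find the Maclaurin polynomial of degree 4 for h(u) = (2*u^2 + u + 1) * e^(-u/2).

Multiply each power in the prefactor through the base expansion.
h(0) = 1
h′(0) = 1/2
h′′(0) = 13/4
h′′′(0) = -43/8
h^(4)(0) = 89/16
Dividing each by k! gives the coefficients c_0, ..., c_4.

89*u^4/384 - 43*u^3/48 + 13*u^2/8 + u/2 + 1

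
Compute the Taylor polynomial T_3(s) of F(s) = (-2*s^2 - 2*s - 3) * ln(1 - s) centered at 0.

Distribute the polynomial across the series and collect like powers.
F(0) = 0
F′(0) = 3
F′′(0) = 7
F′′′(0) = 24

4*s^3 + 7*s^2/2 + 3*s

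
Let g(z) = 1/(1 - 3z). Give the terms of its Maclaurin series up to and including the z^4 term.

[z^0] = 1;  [z^1] = 3;  [z^2] = 9;  [z^3] = 27;  [z^4] = 81.

81*z^4 + 27*z^3 + 9*z^2 + 3*z + 1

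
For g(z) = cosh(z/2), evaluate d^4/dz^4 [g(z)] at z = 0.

Use the known series and substitute for the argument.
The coefficient of z^4 in the expansion is 1/384, so g^(4)(0) = 4! * (1/384) = 1/16.

1/16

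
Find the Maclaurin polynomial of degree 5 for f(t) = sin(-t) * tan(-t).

t^4/6 + t^2

Expand each factor separately, then convolve coefficients.
f(0) = 0
f′(0) = 0
f′′(0) = 2
f′′′(0) = 0
f^(4)(0) = 4
f^(5)(0) = 0
Then c_k = f^(k)(0)/k! gives each Taylor coefficient.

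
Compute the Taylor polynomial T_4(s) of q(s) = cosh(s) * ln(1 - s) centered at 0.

-s^4/2 - 5*s^3/6 - s^2/2 - s

Expand each factor separately, then convolve coefficients.
[s^0] = 0;  [s^1] = -1;  [s^2] = -1/2;  [s^3] = -5/6;  [s^4] = -1/2.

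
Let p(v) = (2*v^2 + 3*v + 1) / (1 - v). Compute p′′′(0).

Shift and add copies of the series according to the polynomial's terms.
The coefficient of v^3 in the expansion is 6, so p′′′(0) = 3! * (6) = 36.

36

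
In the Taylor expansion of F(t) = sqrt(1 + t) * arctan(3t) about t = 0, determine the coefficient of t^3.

-75/8

Expand each factor separately, then convolve coefficients.
F(0) = 0
F′(0) = 3
F′′(0) = 3
F′′′(0) = -225/4
So c_3 = F′′′(0)/3! = -75/8.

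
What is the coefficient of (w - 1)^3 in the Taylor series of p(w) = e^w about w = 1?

e/6

p(1) = e
p′(1) = e
p′′(1) = e
p′′′(1) = e
So c_3 = p′′′(1)/3! = e/6.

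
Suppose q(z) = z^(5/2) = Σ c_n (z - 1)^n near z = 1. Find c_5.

q(1) = 1
q′(1) = 5/2
q′′(1) = 15/4
q′′′(1) = 15/8
q^(4)(1) = -15/16
q^(5)(1) = 45/32

3/256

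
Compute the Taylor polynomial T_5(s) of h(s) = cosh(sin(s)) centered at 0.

Substitute the inner expansion into the outer series and collect powers.
[s^0] = 1;  [s^1] = 0;  [s^2] = 1/2;  [s^3] = 0;  [s^4] = -1/8;  [s^5] = 0.

-s^4/8 + s^2/2 + 1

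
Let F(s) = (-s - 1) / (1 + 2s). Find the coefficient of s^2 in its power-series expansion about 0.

-2

Shift and add copies of the series according to the polynomial's terms.
F(0) = -1
F′(0) = 1
F′′(0) = -4
So c_2 = F′′(0)/2! = -2.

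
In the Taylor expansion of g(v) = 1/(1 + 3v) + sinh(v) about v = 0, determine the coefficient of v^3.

Expand each term separately and add.
[v^0] = 1;  [v^1] = -2;  [v^2] = 9;  [v^3] = -161/6.

-161/6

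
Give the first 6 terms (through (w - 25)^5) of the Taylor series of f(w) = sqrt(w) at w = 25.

[(w - 25)^0] = 5;  [(w - 25)^1] = 1/10;  [(w - 25)^2] = -1/1000;  [(w - 25)^3] = 1/50000;  [(w - 25)^4] = -1/2000000;  [(w - 25)^5] = 7/500000000.

7*(w - 25)^5/500000000 - (w - 25)^4/2000000 + (w - 25)^3/50000 - (w - 25)^2/1000 + (w - 25)/10 + 5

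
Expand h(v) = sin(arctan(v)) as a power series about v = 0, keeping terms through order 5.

3*v^5/8 - v^3/2 + v

Substitute the inner expansion into the outer series and collect powers.
[v^0] = 0;  [v^1] = 1;  [v^2] = 0;  [v^3] = -1/2;  [v^4] = 0;  [v^5] = 3/8.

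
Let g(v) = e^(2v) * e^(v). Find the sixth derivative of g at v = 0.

Expand each factor separately, then convolve coefficients.
The coefficient of v^6 in the expansion is 81/80, so g^(6)(0) = 6! * (81/80) = 729.

729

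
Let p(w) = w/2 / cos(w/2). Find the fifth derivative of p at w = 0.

Invert the denominator's series and multiply.
From the series, [w^5] p = 5/768; multiply by 5! = 120 to get 25/32.

25/32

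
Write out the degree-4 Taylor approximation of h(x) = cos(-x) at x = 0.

x^4/24 - x^2/2 + 1

h(0) = 1
h′(0) = 0
h′′(0) = -1
h′′′(0) = 0
h^(4)(0) = 1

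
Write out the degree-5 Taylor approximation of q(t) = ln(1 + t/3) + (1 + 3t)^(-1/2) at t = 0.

Expand each term separately and add.
q(0) = 1
q′(0) = -7/6
q′′(0) = 239/36
q′′′(0) = -10919/216
q^(4)(0) = 229603/432
q^(5)(0) = -18600179/2592
The Taylor polynomial is Σ q^(k)(0)/k! · t^k.

-18600179*t^5/311040 + 229603*t^4/10368 - 10919*t^3/1296 + 239*t^2/72 - 7*t/6 + 1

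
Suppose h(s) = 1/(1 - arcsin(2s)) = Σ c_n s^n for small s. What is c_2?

4

Compose series: expand the inner function first, then feed it into the outer expansion.
h(0) = 1
h′(0) = 2
h′′(0) = 8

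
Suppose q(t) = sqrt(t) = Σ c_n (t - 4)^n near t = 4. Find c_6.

q(4) = 2
q′(4) = 1/4
q′′(4) = -1/32
q′′′(4) = 3/256
q^(4)(4) = -15/2048
q^(5)(4) = 105/16384
q^(6)(4) = -945/131072
So c_6 = q^(6)(4)/6! = -21/2097152.

-21/2097152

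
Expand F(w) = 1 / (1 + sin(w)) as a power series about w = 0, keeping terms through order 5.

Use the geometric series for the reciprocal, then substitute.

-61*w^5/120 + 2*w^4/3 - 5*w^3/6 + w^2 - w + 1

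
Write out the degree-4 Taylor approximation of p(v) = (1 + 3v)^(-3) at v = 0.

Compute the successive derivatives at the expansion point and divide by k!.

1215*v^4 - 270*v^3 + 54*v^2 - 9*v + 1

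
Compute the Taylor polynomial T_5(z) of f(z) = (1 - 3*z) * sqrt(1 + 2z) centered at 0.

11*z^5/4 - 17*z^4/8 + 2*z^3 - 7*z^2/2 - 2*z + 1

Multiply each power in the prefactor through the base expansion.
[z^0] = 1;  [z^1] = -2;  [z^2] = -7/2;  [z^3] = 2;  [z^4] = -17/8;  [z^5] = 11/4.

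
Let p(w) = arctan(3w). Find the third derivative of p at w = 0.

The coefficient of w^3 in the expansion is -9, so p′′′(0) = 3! * (-9) = -54.

-54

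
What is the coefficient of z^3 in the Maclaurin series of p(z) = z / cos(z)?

1/2

Divide the numerator series by the denominator series (power-series long division).
p(0) = 0
p′(0) = 1
p′′(0) = 0
p′′′(0) = 3
The Taylor polynomial is Σ p^(k)(0)/k! · z^k.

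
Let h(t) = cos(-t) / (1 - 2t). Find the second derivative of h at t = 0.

7

Take the Cauchy product of the two expansions.
The coefficient of t^2 in the expansion is 7/2, so h′′(0) = 2! * (7/2) = 7.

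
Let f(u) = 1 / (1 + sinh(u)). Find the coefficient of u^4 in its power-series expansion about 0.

Use the geometric series for the reciprocal, then substitute.
f(0) = 1
f′(0) = -1
f′′(0) = 2
f′′′(0) = -7
f^(4)(0) = 32

4/3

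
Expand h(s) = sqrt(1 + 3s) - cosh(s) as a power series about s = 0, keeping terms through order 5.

Add the two expansions coefficient-wise.

1701*s^5/256 - 1231*s^4/384 + 27*s^3/16 - 13*s^2/8 + 3*s/2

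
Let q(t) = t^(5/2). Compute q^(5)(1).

45/32

From the series, [(t - 1)^5] q = 3/256; multiply by 5! = 120 to get 45/32.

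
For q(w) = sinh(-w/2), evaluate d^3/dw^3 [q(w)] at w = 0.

The coefficient of w^3 in the expansion is -1/48, so q′′′(0) = 3! * (-1/48) = -1/8.

-1/8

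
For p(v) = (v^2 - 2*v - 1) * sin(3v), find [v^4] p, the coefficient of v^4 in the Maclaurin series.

9

Multiply each power in the prefactor through the base expansion.
[v^0] = 0;  [v^1] = -3;  [v^2] = -6;  [v^3] = 15/2;  [v^4] = 9.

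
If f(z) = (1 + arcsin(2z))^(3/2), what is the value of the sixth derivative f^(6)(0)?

4107

Let u equal the inner series; expand the outer function in u and truncate.
The coefficient of z^6 in the expansion is 1369/240, so f^(6)(0) = 6! * (1369/240) = 4107.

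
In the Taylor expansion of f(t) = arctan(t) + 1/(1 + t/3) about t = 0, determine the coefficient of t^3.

Combine the two series term by term.
[t^0] = 1;  [t^1] = 2/3;  [t^2] = 1/9;  [t^3] = -10/27.

-10/27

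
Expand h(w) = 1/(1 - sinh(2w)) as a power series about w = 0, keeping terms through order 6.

Substitute the inner expansion into the outer series and collect powers.
h(0) = 1
h′(0) = 2
h′′(0) = 8
h′′′(0) = 56
h^(4)(0) = 512
h^(5)(0) = 5792
h^(6)(0) = 78848
The Taylor polynomial is Σ h^(k)(0)/k! · w^k.

4928*w^6/45 + 724*w^5/15 + 64*w^4/3 + 28*w^3/3 + 4*w^2 + 2*w + 1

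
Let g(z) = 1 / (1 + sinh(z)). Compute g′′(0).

2

Use the geometric series for the reciprocal, then substitute.
The coefficient of z^2 in the expansion is 1, so g′′(0) = 2! * (1) = 2.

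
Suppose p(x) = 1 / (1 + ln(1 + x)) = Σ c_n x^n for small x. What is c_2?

3/2

Write 1/(1+u) = 1 - u + u^2 - u^3 + ... and substitute the series for u.
[x^0] = 1;  [x^1] = -1;  [x^2] = 3/2.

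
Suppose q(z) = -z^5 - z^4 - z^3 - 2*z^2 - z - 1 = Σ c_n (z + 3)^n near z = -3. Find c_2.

223

Compute the successive derivatives at the expansion point and divide by k!.
[(z + 3)^0] = 173;  [(z + 3)^1] = -313;  [(z + 3)^2] = 223.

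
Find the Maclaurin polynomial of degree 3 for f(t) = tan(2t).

Use the known series and substitute for the argument.
[t^0] = 0;  [t^1] = 2;  [t^2] = 0;  [t^3] = 8/3.

8*t^3/3 + 2*t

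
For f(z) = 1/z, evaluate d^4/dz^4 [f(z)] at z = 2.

Differentiate repeatedly and evaluate at the center.
The coefficient of (z - 2)^4 in the expansion is 1/32, so f^(4)(2) = 4! * (1/32) = 3/4.

3/4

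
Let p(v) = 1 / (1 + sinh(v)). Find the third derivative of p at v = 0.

Expand as Σ (-1)^k u^k with u equal to the inner function's series.
From the series, [v^3] p = -7/6; multiply by 3! = 6 to get -7.

-7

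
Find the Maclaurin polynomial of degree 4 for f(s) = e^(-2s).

Apply the Taylor formula c_k = f^(k)(a)/k!.
[s^0] = 1;  [s^1] = -2;  [s^2] = 2;  [s^3] = -4/3;  [s^4] = 2/3.

2*s^4/3 - 4*s^3/3 + 2*s^2 - 2*s + 1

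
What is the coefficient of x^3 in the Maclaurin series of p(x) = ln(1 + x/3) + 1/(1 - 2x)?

Combine the two series term by term.

649/81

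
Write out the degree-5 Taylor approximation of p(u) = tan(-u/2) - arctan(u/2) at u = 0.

Combine the two series term by term.
p(0) = 0
p′(0) = -1
p′′(0) = 0
p′′′(0) = 0
p^(4)(0) = 0
p^(5)(0) = -5/4

-u^5/96 - u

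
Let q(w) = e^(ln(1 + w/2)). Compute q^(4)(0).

Plug the Maclaurin series of the inner function into that of the outer and collect terms.
From the series, [w^4] q = 0; multiply by 4! = 24 to get 0.

0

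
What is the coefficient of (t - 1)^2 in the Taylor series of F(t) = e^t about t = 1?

e/2

Use the known series and substitute for the argument.
[(t - 1)^0] = e;  [(t - 1)^1] = e;  [(t - 1)^2] = e/2.
So c_2 = F′′(1)/2! = e/2.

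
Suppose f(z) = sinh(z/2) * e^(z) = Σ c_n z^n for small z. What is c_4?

5/48

Write out both Maclaurin series and multiply, keeping only the needed powers.
f(0) = 0
f′(0) = 1/2
f′′(0) = 1
f′′′(0) = 13/8
f^(4)(0) = 5/2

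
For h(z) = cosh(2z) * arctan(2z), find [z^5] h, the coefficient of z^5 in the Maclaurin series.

Expand each factor separately, then convolve coefficients.

12/5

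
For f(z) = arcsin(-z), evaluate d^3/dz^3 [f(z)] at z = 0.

Differentiate repeatedly and evaluate at the center.
The coefficient of z^3 in the expansion is -1/6, so f′′′(0) = 3! * (-1/6) = -1.

-1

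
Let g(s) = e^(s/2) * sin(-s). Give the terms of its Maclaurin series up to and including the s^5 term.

19*s^5/1920 + s^4/16 + s^3/24 - s^2/2 - s

Write out both Maclaurin series and multiply, keeping only the needed powers.
[s^0] = 0;  [s^1] = -1;  [s^2] = -1/2;  [s^3] = 1/24;  [s^4] = 1/16;  [s^5] = 19/1920.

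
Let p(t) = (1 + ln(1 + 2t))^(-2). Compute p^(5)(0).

Substitute the inner expansion into the outer series and collect powers.
From the series, [t^5] p = -4144/5; multiply by 5! = 120 to get -99456.

-99456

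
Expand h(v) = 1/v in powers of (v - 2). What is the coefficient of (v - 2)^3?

-1/16

h(2) = 1/2
h′(2) = -1/4
h′′(2) = 1/4
h′′′(2) = -3/8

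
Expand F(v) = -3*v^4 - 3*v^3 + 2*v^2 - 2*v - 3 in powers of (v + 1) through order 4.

[(v + 1)^0] = 1;  [(v + 1)^1] = -3;  [(v + 1)^2] = -7;  [(v + 1)^3] = 9;  [(v + 1)^4] = -3.

-3*(v + 1)^4 + 9*(v + 1)^3 - 7*(v + 1)^2 - 3*(v + 1) + 1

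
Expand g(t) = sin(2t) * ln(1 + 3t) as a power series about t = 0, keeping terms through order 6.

Take the Cauchy product of the two expansions.

86*t^6 - 69*t^5/2 + 14*t^4 - 9*t^3 + 6*t^2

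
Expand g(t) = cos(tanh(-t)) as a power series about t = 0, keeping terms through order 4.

Compose series: expand the inner function first, then feed it into the outer expansion.
g(0) = 1
g′(0) = 0
g′′(0) = -1
g′′′(0) = 0
g^(4)(0) = 9
Then c_k = g^(k)(0)/k! gives each Taylor coefficient.

3*t^4/8 - t^2/2 + 1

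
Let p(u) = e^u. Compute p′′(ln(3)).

Use the known series and substitute for the argument.
From the series, [(u - ln(3))^2] p = 3/2; multiply by 2! = 2 to get 3.

3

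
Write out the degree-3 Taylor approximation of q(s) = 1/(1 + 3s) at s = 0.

-27*s^3 + 9*s^2 - 3*s + 1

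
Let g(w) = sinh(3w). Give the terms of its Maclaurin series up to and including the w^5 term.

81*w^5/40 + 9*w^3/2 + 3*w

g(0) = 0
g′(0) = 3
g′′(0) = 0
g′′′(0) = 27
g^(4)(0) = 0
g^(5)(0) = 243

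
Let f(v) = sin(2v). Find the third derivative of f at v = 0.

The coefficient of v^3 in the expansion is -4/3, so f′′′(0) = 3! * (-4/3) = -8.

-8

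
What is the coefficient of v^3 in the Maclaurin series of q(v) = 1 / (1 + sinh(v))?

-7/6

Write 1/(1+u) = 1 - u + u^2 - u^3 + ... and substitute the series for u.
q(0) = 1
q′(0) = -1
q′′(0) = 2
q′′′(0) = -7
The Taylor polynomial is Σ q^(k)(0)/k! · v^k.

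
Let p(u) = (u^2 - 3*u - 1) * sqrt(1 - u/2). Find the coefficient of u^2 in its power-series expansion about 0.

57/32

Shift and add copies of the series according to the polynomial's terms.
So c_2 = p′′(0)/2! = 57/32.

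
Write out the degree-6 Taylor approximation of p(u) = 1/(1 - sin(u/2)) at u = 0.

17*u^6/2880 + 61*u^5/3840 + u^4/24 + 5*u^3/48 + u^2/4 + u/2 + 1

Compose series: expand the inner function first, then feed it into the outer expansion.
p(0) = 1
p′(0) = 1/2
p′′(0) = 1/2
p′′′(0) = 5/8
p^(4)(0) = 1
p^(5)(0) = 61/32
p^(6)(0) = 17/4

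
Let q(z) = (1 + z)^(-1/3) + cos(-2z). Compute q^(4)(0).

Add the two expansions coefficient-wise.
The coefficient of z^4 in the expansion is 197/243, so q^(4)(0) = 4! * (197/243) = 1576/81.

1576/81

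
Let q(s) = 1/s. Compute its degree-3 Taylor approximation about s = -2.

q(-2) = -1/2
q′(-2) = -1/4
q′′(-2) = -1/4
q′′′(-2) = -3/8
Then c_k = q^(k)(-2)/k! gives each Taylor coefficient.

-(s + 2)^3/16 - (s + 2)^2/8 - (s + 2)/4 - 1/2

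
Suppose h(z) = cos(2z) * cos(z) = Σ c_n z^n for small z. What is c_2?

-5/2

Take the Cauchy product of the two expansions.
So c_2 = h′′(0)/2! = -5/2.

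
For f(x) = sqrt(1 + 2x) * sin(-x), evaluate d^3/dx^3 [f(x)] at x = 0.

Expand each factor separately, then convolve coefficients.
The coefficient of x^3 in the expansion is 2/3, so f′′′(0) = 3! * (2/3) = 4.

4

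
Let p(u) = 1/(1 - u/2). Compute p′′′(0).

From the series, [u^3] p = 1/8; multiply by 3! = 6 to get 3/4.

3/4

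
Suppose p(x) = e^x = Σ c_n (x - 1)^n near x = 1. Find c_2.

e/2

Use the known series and substitute for the argument.
p(1) = e
p′(1) = e
p′′(1) = e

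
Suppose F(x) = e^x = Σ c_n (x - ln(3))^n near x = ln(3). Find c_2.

3/2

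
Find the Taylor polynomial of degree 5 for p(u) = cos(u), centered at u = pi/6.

-(u - pi/6)^5/240 + sqrt(3)*(u - pi/6)^4/48 + (u - pi/6)^3/12 - sqrt(3)*(u - pi/6)^2/4 - (u - pi/6)/2 + sqrt(3)/2

p(pi/6) = sqrt(3)/2
p′(pi/6) = -1/2
p′′(pi/6) = -sqrt(3)/2
p′′′(pi/6) = 1/2
p^(4)(pi/6) = sqrt(3)/2
p^(5)(pi/6) = -1/2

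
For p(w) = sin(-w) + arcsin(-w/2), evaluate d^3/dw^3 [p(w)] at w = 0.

Add the two expansions coefficient-wise.
From the series, [w^3] p = 7/48; multiply by 3! = 6 to get 7/8.

7/8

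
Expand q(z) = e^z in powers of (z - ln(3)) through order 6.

(z - ln(3))^6/240 + (z - ln(3))^5/40 + (z - ln(3))^4/8 + (z - ln(3))^3/2 + 3*(z - ln(3))^2/2 + 3*(z - ln(3)) + 3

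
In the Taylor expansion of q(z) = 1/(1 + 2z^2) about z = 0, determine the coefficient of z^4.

q(0) = 1
q′(0) = 0
q′′(0) = -4
q′′′(0) = 0
q^(4)(0) = 96
Dividing each by k! gives the coefficients c_0, ..., c_4.

4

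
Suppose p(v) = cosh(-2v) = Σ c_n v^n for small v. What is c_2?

2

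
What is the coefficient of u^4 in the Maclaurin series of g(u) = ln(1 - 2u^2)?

Compute the successive derivatives at the expansion point and divide by k!.
g(0) = 0
g′(0) = 0
g′′(0) = -4
g′′′(0) = 0
g^(4)(0) = -48

-2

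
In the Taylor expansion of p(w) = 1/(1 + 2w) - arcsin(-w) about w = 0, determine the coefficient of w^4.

Combine the two series term by term.
p(0) = 1
p′(0) = -1
p′′(0) = 8
p′′′(0) = -47
p^(4)(0) = 384
So c_4 = p^(4)(0)/4! = 16.

16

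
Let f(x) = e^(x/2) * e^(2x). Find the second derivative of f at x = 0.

25/4

Multiply the two series term by term and collect like powers.
From the series, [x^2] f = 25/8; multiply by 2! = 2 to get 25/4.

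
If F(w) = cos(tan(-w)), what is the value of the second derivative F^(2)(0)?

Plug the Maclaurin series of the inner function into that of the outer and collect terms.
From the series, [w^2] F = -1/2; multiply by 2! = 2 to get -1.

-1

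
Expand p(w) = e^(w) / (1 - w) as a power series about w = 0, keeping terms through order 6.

Multiply the numerator's expansion by the denominator's geometric series.
p(0) = 1
p′(0) = 2
p′′(0) = 5
p′′′(0) = 16
p^(4)(0) = 65
p^(5)(0) = 326
p^(6)(0) = 1957

1957*w^6/720 + 163*w^5/60 + 65*w^4/24 + 8*w^3/3 + 5*w^2/2 + 2*w + 1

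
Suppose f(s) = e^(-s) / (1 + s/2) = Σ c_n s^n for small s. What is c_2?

5/4

Take the Cauchy product of the two expansions.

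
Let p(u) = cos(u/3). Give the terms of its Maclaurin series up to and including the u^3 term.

1 - u^2/18

Apply the Taylor formula c_k = f^(k)(a)/k!.
p(0) = 1
p′(0) = 0
p′′(0) = -1/9
p′′′(0) = 0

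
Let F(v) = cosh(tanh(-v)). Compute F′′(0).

Let u equal the inner series; expand the outer function in u and truncate.
The coefficient of v^2 in the expansion is 1/2, so F′′(0) = 2! * (1/2) = 1.

1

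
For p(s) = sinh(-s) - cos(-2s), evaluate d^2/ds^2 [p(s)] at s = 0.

4

Add the two expansions coefficient-wise.
The coefficient of s^2 in the expansion is 2, so p′′(0) = 2! * (2) = 4.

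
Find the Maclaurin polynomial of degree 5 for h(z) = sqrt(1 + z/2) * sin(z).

Multiply the two series term by term and collect like powers.
h(0) = 0
h′(0) = 1
h′′(0) = 1/2
h′′′(0) = -19/16
h^(4)(0) = -13/16
h^(5)(0) = 341/256
Dividing each by k! gives the coefficients c_0, ..., c_5.

341*z^5/30720 - 13*z^4/384 - 19*z^3/96 + z^2/4 + z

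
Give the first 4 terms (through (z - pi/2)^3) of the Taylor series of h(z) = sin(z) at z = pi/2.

Compute the successive derivatives at the expansion point and divide by k!.

1 - (z - pi/2)^2/2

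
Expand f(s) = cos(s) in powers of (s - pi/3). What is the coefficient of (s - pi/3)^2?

-1/4

f(pi/3) = 1/2
f′(pi/3) = -sqrt(3)/2
f′′(pi/3) = -1/2
Dividing each by k! gives the coefficients c_0, ..., c_2.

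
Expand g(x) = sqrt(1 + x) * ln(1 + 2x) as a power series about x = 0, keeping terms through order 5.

3709*x^5/960 - 55*x^4/24 + 17*x^3/12 - x^2 + 2*x

Multiply the two series term by term and collect like powers.
g(0) = 0
g′(0) = 2
g′′(0) = -2
g′′′(0) = 17/2
g^(4)(0) = -55
g^(5)(0) = 3709/8
Dividing each by k! gives the coefficients c_0, ..., c_5.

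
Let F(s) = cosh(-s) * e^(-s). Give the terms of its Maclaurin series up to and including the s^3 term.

Write out both Maclaurin series and multiply, keeping only the needed powers.
F(0) = 1
F′(0) = -1
F′′(0) = 2
F′′′(0) = -4
The Taylor polynomial is Σ F^(k)(0)/k! · s^k.

-2*s^3/3 + s^2 - s + 1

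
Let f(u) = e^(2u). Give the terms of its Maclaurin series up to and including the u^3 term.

4*u^3/3 + 2*u^2 + 2*u + 1

f(0) = 1
f′(0) = 2
f′′(0) = 4
f′′′(0) = 8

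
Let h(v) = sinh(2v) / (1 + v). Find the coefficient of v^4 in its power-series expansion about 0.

-10/3

Write out both Maclaurin series and multiply, keeping only the needed powers.
h(0) = 0
h′(0) = 2
h′′(0) = -4
h′′′(0) = 20
h^(4)(0) = -80
So c_4 = h^(4)(0)/4! = -10/3.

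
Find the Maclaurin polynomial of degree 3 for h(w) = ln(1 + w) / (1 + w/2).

5*w^3/6 - w^2 + w

Expand each factor separately, then convolve coefficients.
h(0) = 0
h′(0) = 1
h′′(0) = -2
h′′′(0) = 5
Then c_k = h^(k)(0)/k! gives each Taylor coefficient.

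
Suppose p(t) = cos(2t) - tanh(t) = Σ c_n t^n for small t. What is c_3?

Add the two expansions coefficient-wise.
p(0) = 1
p′(0) = -1
p′′(0) = -4
p′′′(0) = 2

1/3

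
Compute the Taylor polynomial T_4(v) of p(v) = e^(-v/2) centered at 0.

[v^0] = 1;  [v^1] = -1/2;  [v^2] = 1/8;  [v^3] = -1/48;  [v^4] = 1/384.

v^4/384 - v^3/48 + v^2/8 - v/2 + 1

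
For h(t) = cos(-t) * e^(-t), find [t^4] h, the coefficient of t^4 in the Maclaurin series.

-1/6

Multiply the two series term by term and collect like powers.
h(0) = 1
h′(0) = -1
h′′(0) = 0
h′′′(0) = 2
h^(4)(0) = -4
So c_4 = h^(4)(0)/4! = -1/6.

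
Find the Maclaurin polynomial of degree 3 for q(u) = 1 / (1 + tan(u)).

Write 1/(1+u) = 1 - u + u^2 - u^3 + ... and substitute the series for u.
q(0) = 1
q′(0) = -1
q′′(0) = 2
q′′′(0) = -8

-4*u^3/3 + u^2 - u + 1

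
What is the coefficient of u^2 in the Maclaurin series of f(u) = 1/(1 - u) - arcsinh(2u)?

Expand each term separately and add.
f(0) = 1
f′(0) = -1
f′′(0) = 2
The Taylor polynomial is Σ f^(k)(0)/k! · u^k.

1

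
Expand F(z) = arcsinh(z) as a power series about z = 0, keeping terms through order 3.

F(0) = 0
F′(0) = 1
F′′(0) = 0
F′′′(0) = -1
The Taylor polynomial is Σ F^(k)(0)/k! · z^k.

-z^3/6 + z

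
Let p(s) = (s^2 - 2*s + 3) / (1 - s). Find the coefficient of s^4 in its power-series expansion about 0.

Shift and add copies of the series according to the polynomial's terms.

2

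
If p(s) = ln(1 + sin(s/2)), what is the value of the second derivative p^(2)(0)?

-1/4

Plug the Maclaurin series of the inner function into that of the outer and collect terms.
The coefficient of s^2 in the expansion is -1/8, so p′′(0) = 2! * (-1/8) = -1/4.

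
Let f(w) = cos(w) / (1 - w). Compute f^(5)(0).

Write out both Maclaurin series and multiply, keeping only the needed powers.
The coefficient of w^5 in the expansion is 13/24, so f^(5)(0) = 5! * (13/24) = 65.

65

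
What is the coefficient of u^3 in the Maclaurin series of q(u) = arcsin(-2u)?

Compute the successive derivatives at the expansion point and divide by k!.
[u^0] = 0;  [u^1] = -2;  [u^2] = 0;  [u^3] = -4/3.
So c_3 = q′′′(0)/3! = -4/3.

-4/3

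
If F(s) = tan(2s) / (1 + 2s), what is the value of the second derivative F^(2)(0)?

Write out both Maclaurin series and multiply, keeping only the needed powers.
The coefficient of s^2 in the expansion is -4, so F′′(0) = 2! * (-4) = -8.

-8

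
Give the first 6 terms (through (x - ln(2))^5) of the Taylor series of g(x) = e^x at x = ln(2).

(x - ln(2))^5/60 + (x - ln(2))^4/12 + (x - ln(2))^3/3 + (x - ln(2))^2 + 2*(x - ln(2)) + 2

g(ln(2)) = 2
g′(ln(2)) = 2
g′′(ln(2)) = 2
g′′′(ln(2)) = 2
g^(4)(ln(2)) = 2
g^(5)(ln(2)) = 2
The Taylor polynomial is Σ g^(k)(ln(2))/k! · (x - ln(2))^k.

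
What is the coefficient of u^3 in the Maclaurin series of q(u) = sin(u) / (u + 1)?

5/6

Expand 1/(denominator) as a geometric series and multiply by the numerator's series.
[u^0] = 0;  [u^1] = 1;  [u^2] = -1;  [u^3] = 5/6.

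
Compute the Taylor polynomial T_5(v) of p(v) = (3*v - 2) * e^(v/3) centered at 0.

Distribute the polynomial across the series and collect like powers.
[v^0] = -2;  [v^1] = 7/3;  [v^2] = 8/9;  [v^3] = 25/162;  [v^4] = 17/972;  [v^5] = 43/29160.

43*v^5/29160 + 17*v^4/972 + 25*v^3/162 + 8*v^2/9 + 7*v/3 - 2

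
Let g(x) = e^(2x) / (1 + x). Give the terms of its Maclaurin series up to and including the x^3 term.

x^3/3 + x^2 + x + 1

Expand each factor separately, then convolve coefficients.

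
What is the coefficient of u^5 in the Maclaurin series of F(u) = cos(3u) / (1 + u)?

1/8

Expand each factor separately, then convolve coefficients.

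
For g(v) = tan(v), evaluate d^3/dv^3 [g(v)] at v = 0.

2

Compute the successive derivatives at the expansion point and divide by k!.
The coefficient of v^3 in the expansion is 1/3, so g′′′(0) = 3! * (1/3) = 2.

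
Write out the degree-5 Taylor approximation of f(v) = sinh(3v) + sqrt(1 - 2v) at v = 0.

Add the two expansions coefficient-wise.
[v^0] = 1;  [v^1] = 2;  [v^2] = -1/2;  [v^3] = 4;  [v^4] = -5/8;  [v^5] = 23/20.

23*v^5/20 - 5*v^4/8 + 4*v^3 - v^2/2 + 2*v + 1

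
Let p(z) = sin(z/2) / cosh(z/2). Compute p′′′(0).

-1/2

Write the quotient as an unknown series and match coefficients against numerator = denominator · series.
The coefficient of z^3 in the expansion is -1/12, so p′′′(0) = 3! * (-1/12) = -1/2.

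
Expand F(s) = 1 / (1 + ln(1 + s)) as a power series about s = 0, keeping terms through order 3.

Write 1/(1+u) = 1 - u + u^2 - u^3 + ... and substitute the series for u.
F(0) = 1
F′(0) = -1
F′′(0) = 3
F′′′(0) = -14

-7*s^3/3 + 3*s^2/2 - s + 1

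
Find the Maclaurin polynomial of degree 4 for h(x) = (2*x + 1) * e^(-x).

-7*x^4/24 + 5*x^3/6 - 3*x^2/2 + x + 1

Shift and add copies of the series according to the polynomial's terms.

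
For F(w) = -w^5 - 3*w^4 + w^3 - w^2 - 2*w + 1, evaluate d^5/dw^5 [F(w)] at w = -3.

-120

Differentiate repeatedly and evaluate at the center.
The coefficient of (w + 3)^5 in the expansion is -1, so F^(5)(-3) = 5! * (-1) = -120.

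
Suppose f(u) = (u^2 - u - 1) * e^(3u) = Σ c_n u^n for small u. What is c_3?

Shift and add copies of the series according to the polynomial's terms.
f(0) = -1
f′(0) = -4
f′′(0) = -13
f′′′(0) = -36

-6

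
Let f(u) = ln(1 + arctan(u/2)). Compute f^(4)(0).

Plug the Maclaurin series of the inner function into that of the outer and collect terms.
From the series, [u^4] f = 1/192; multiply by 4! = 24 to get 1/8.

1/8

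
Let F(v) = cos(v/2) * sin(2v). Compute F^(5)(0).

421/8

Write out both Maclaurin series and multiply, keeping only the needed powers.
From the series, [v^5] F = 421/960; multiply by 5! = 120 to get 421/8.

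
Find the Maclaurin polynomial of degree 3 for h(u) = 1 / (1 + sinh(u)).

Expand as Σ (-1)^k u^k with u equal to the inner function's series.
h(0) = 1
h′(0) = -1
h′′(0) = 2
h′′′(0) = -7

-7*u^3/6 + u^2 - u + 1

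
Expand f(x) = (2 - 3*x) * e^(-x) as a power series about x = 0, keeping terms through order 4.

7*x^4/12 - 11*x^3/6 + 4*x^2 - 5*x + 2

Multiply each power in the prefactor through the base expansion.
f(0) = 2
f′(0) = -5
f′′(0) = 8
f′′′(0) = -11
f^(4)(0) = 14
Dividing each by k! gives the coefficients c_0, ..., c_4.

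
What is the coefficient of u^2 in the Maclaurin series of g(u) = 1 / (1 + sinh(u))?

Expand as Σ (-1)^k u^k with u equal to the inner function's series.

1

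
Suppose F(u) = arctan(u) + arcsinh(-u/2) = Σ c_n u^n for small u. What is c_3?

Expand each term separately and add.

-5/16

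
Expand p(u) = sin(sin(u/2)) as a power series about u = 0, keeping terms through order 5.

u^5/320 - u^3/24 + u/2

Plug the Maclaurin series of the inner function into that of the outer and collect terms.
p(0) = 0
p′(0) = 1/2
p′′(0) = 0
p′′′(0) = -1/4
p^(4)(0) = 0
p^(5)(0) = 3/8
The Taylor polynomial is Σ p^(k)(0)/k! · u^k.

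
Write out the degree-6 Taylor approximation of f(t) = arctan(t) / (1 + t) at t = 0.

Multiply the two series term by term and collect like powers.
[t^0] = 0;  [t^1] = 1;  [t^2] = -1;  [t^3] = 2/3;  [t^4] = -2/3;  [t^5] = 13/15;  [t^6] = -13/15.

-13*t^6/15 + 13*t^5/15 - 2*t^4/3 + 2*t^3/3 - t^2 + t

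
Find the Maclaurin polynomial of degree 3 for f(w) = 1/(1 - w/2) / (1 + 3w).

-185*w^3/8 + 31*w^2/4 - 5*w/2 + 1

Write out both Maclaurin series and multiply, keeping only the needed powers.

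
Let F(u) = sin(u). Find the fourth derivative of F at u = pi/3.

Differentiate repeatedly and evaluate at the center.
The coefficient of (u - pi/3)^4 in the expansion is sqrt(3)/48, so F^(4)(pi/3) = 4! * (sqrt(3)/48) = sqrt(3)/2.

sqrt(3)/2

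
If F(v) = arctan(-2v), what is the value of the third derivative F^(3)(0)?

16

From the series, [v^3] F = 8/3; multiply by 3! = 6 to get 16.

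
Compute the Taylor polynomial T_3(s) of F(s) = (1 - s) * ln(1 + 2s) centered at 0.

14*s^3/3 - 4*s^2 + 2*s

Shift and add copies of the series according to the polynomial's terms.
F(0) = 0
F′(0) = 2
F′′(0) = -8
F′′′(0) = 28
Dividing each by k! gives the coefficients c_0, ..., c_3.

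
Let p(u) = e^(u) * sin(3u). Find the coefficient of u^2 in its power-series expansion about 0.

Multiply the two series term by term and collect like powers.
p(0) = 0
p′(0) = 3
p′′(0) = 6

3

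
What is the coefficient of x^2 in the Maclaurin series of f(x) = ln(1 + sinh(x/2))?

Plug the Maclaurin series of the inner function into that of the outer and collect terms.
[x^0] = 0;  [x^1] = 1/2;  [x^2] = -1/8.
So c_2 = f′′(0)/2! = -1/8.

-1/8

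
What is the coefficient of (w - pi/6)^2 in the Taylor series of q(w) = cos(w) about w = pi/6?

-sqrt(3)/4

Use the known series and substitute for the argument.
[(w - pi/6)^0] = sqrt(3)/2;  [(w - pi/6)^1] = -1/2;  [(w - pi/6)^2] = -sqrt(3)/4.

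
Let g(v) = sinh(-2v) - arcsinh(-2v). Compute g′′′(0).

-16

Combine the two series term by term.
From the series, [v^3] g = -8/3; multiply by 3! = 6 to get -16.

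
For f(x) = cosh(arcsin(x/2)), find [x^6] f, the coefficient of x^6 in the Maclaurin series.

Substitute the inner expansion into the outer series and collect powers.
[x^0] = 1;  [x^1] = 0;  [x^2] = 1/8;  [x^3] = 0;  [x^4] = 5/384;  [x^5] = 0;  [x^6] = 17/9216.

17/9216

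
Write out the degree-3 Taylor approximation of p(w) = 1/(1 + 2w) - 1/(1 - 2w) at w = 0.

Combine the two series term by term.
p(0) = 0
p′(0) = -4
p′′(0) = 0
p′′′(0) = -96
The Taylor polynomial is Σ p^(k)(0)/k! · w^k.

-16*w^3 - 4*w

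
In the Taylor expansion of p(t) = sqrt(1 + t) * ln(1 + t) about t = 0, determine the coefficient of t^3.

-1/24

Write out both Maclaurin series and multiply, keeping only the needed powers.
p(0) = 0
p′(0) = 1
p′′(0) = 0
p′′′(0) = -1/4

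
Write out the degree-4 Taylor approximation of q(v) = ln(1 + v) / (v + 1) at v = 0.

-25*v^4/12 + 11*v^3/6 - 3*v^2/2 + v

Expand 1/(denominator) as a geometric series and multiply by the numerator's series.
q(0) = 0
q′(0) = 1
q′′(0) = -3
q′′′(0) = 11
q^(4)(0) = -50
Dividing each by k! gives the coefficients c_0, ..., c_4.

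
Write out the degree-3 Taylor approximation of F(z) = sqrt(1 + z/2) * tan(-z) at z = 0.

-29*z^3/96 - z^2/4 - z

Expand each factor separately, then convolve coefficients.
[z^0] = 0;  [z^1] = -1;  [z^2] = -1/4;  [z^3] = -29/96.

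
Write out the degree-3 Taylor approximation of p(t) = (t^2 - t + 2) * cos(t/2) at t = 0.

Distribute the polynomial across the series and collect like powers.
[t^0] = 2;  [t^1] = -1;  [t^2] = 3/4;  [t^3] = 1/8.

t^3/8 + 3*t^2/4 - t + 2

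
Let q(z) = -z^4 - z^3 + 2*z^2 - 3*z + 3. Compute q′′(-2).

-32

Use the known series and substitute for the argument.
The coefficient of (z + 2)^2 in the expansion is -16, so q′′(-2) = 2! * (-16) = -32.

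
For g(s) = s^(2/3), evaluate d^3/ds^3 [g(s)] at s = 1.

From the series, [(s - 1)^3] g = 4/81; multiply by 3! = 6 to get 8/27.

8/27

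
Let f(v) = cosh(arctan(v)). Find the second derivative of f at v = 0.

Plug the Maclaurin series of the inner function into that of the outer and collect terms.
The coefficient of v^2 in the expansion is 1/2, so f′′(0) = 2! * (1/2) = 1.

1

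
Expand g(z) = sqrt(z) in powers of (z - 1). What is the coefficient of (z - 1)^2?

g(1) = 1
g′(1) = 1/2
g′′(1) = -1/4
So c_2 = g′′(1)/2! = -1/8.

-1/8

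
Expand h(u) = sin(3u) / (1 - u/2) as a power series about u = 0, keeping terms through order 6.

87*u^6/160 + 87*u^5/80 - 15*u^4/8 - 15*u^3/4 + 3*u^2/2 + 3*u

Multiply the two series term by term and collect like powers.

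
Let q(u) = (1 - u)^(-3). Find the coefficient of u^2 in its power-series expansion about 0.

Differentiate repeatedly and evaluate at the center.
q(0) = 1
q′(0) = 3
q′′(0) = 12
Then c_k = q^(k)(0)/k! gives each Taylor coefficient.

6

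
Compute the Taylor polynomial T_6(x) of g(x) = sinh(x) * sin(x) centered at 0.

-x^6/90 + x^2

Write out both Maclaurin series and multiply, keeping only the needed powers.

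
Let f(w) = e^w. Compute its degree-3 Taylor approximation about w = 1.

Differentiate repeatedly and evaluate at the center.
f(1) = e
f′(1) = e
f′′(1) = e
f′′′(1) = e

e*(w - 1)^3/6 + e*(w - 1)^2/2 + e*(w - 1) + e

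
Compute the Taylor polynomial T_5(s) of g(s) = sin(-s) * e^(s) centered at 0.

s^5/30 - s^3/3 - s^2 - s

Take the Cauchy product of the two expansions.
g(0) = 0
g′(0) = -1
g′′(0) = -2
g′′′(0) = -2
g^(4)(0) = 0
g^(5)(0) = 4
The Taylor polynomial is Σ g^(k)(0)/k! · s^k.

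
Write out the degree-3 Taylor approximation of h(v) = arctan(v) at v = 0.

h(0) = 0
h′(0) = 1
h′′(0) = 0
h′′′(0) = -2
Dividing each by k! gives the coefficients c_0, ..., c_3.

-v^3/3 + v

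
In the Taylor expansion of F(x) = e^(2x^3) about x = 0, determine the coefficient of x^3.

2

F(0) = 1
F′(0) = 0
F′′(0) = 0
F′′′(0) = 12
The Taylor polynomial is Σ F^(k)(0)/k! · x^k.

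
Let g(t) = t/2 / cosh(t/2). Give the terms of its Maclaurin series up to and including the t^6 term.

5*t^5/768 - t^3/16 + t/2

Write the quotient as an unknown series and match coefficients against numerator = denominator · series.
g(0) = 0
g′(0) = 1/2
g′′(0) = 0
g′′′(0) = -3/8
g^(4)(0) = 0
g^(5)(0) = 25/32
g^(6)(0) = 0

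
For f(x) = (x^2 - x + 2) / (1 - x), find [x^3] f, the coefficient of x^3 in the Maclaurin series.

2

Shift and add copies of the series according to the polynomial's terms.
f(0) = 2
f′(0) = 1
f′′(0) = 4
f′′′(0) = 12
Dividing each by k! gives the coefficients c_0, ..., c_3.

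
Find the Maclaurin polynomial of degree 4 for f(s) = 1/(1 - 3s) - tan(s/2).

81*s^4 + 647*s^3/24 + 9*s^2 + 5*s/2 + 1

Expand each term separately and add.
f(0) = 1
f′(0) = 5/2
f′′(0) = 18
f′′′(0) = 647/4
f^(4)(0) = 1944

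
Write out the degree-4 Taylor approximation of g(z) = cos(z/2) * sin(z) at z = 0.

Expand each factor separately, then convolve coefficients.
g(0) = 0
g′(0) = 1
g′′(0) = 0
g′′′(0) = -7/4
g^(4)(0) = 0

-7*z^3/24 + z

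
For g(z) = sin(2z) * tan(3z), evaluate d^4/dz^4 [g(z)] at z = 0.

Take the Cauchy product of the two expansions.
The coefficient of z^4 in the expansion is 14, so g^(4)(0) = 4! * (14) = 336.

336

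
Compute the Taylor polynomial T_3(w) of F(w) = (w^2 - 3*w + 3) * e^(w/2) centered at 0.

Shift and add copies of the series according to the polynomial's terms.
[w^0] = 3;  [w^1] = -3/2;  [w^2] = -1/8;  [w^3] = 3/16.

3*w^3/16 - w^2/8 - 3*w/2 + 3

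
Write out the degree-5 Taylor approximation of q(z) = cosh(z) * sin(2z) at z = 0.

Multiply the two series term by term and collect like powers.
[z^0] = 0;  [z^1] = 2;  [z^2] = 0;  [z^3] = -1/3;  [z^4] = 0;  [z^5] = -19/60.

-19*z^5/60 - z^3/3 + 2*z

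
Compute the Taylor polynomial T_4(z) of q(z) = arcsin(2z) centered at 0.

q(0) = 0
q′(0) = 2
q′′(0) = 0
q′′′(0) = 8
q^(4)(0) = 0
The Taylor polynomial is Σ q^(k)(0)/k! · z^k.

4*z^3/3 + 2*z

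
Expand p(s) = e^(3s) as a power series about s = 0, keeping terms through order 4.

Use the known series and substitute for the argument.

27*s^4/8 + 9*s^3/2 + 9*s^2/2 + 3*s + 1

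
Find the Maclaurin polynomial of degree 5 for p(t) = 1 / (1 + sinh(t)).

Expand as Σ (-1)^k u^k with u equal to the inner function's series.
p(0) = 1
p′(0) = -1
p′′(0) = 2
p′′′(0) = -7
p^(4)(0) = 32
p^(5)(0) = -181
Dividing each by k! gives the coefficients c_0, ..., c_5.

-181*t^5/120 + 4*t^4/3 - 7*t^3/6 + t^2 - t + 1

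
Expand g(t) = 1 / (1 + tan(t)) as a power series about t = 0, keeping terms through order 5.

-32*t^5/15 + 5*t^4/3 - 4*t^3/3 + t^2 - t + 1

Write 1/(1+u) = 1 - u + u^2 - u^3 + ... and substitute the series for u.
g(0) = 1
g′(0) = -1
g′′(0) = 2
g′′′(0) = -8
g^(4)(0) = 40
g^(5)(0) = -256
The Taylor polynomial is Σ g^(k)(0)/k! · t^k.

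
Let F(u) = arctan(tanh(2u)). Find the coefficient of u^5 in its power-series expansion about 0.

Let u equal the inner series; expand the outer function in u and truncate.
[u^0] = 0;  [u^1] = 2;  [u^2] = 0;  [u^3] = -16/3;  [u^4] = 0;  [u^5] = 64/3.

64/3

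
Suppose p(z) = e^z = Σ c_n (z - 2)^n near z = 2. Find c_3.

p(2) = e^(2)
p′(2) = e^(2)
p′′(2) = e^(2)
p′′′(2) = e^(2)
So c_3 = p′′′(2)/3! = e^(2)/6.

e^(2)/6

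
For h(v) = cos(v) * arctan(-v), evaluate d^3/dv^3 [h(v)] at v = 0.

Multiply the two series term by term and collect like powers.
From the series, [v^3] h = 5/6; multiply by 3! = 6 to get 5.

5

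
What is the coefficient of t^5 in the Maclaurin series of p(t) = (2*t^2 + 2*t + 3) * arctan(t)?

Shift and add copies of the series according to the polynomial's terms.
p(0) = 0
p′(0) = 3
p′′(0) = 4
p′′′(0) = 6
p^(4)(0) = -16
p^(5)(0) = -8
The Taylor polynomial is Σ p^(k)(0)/k! · t^k.

-1/15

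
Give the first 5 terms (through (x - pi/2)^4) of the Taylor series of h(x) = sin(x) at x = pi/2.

(x - pi/2)^4/24 - (x - pi/2)^2/2 + 1

Apply the Taylor formula c_k = f^(k)(a)/k!.
[(x - pi/2)^0] = 1;  [(x - pi/2)^1] = 0;  [(x - pi/2)^2] = -1/2;  [(x - pi/2)^3] = 0;  [(x - pi/2)^4] = 1/24.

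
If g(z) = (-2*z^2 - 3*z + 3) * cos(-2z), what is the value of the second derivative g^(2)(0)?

-16

Distribute the polynomial across the series and collect like powers.
The coefficient of z^2 in the expansion is -8, so g′′(0) = 2! * (-8) = -16.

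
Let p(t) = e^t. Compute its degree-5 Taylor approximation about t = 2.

p(2) = e^(2)
p′(2) = e^(2)
p′′(2) = e^(2)
p′′′(2) = e^(2)
p^(4)(2) = e^(2)
p^(5)(2) = e^(2)

(t - 2)^5*e^(2)/120 + (t - 2)^4*e^(2)/24 + (t - 2)^3*e^(2)/6 + (t - 2)^2*e^(2)/2 + (t - 2)*e^(2) + e^(2)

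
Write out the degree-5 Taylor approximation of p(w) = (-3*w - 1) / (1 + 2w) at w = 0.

-16*w^5 + 8*w^4 - 4*w^3 + 2*w^2 - w - 1

Distribute the polynomial across the series and collect like powers.
p(0) = -1
p′(0) = -1
p′′(0) = 4
p′′′(0) = -24
p^(4)(0) = 192
p^(5)(0) = -1920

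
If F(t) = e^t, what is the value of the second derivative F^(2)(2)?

Differentiate repeatedly and evaluate at the center.
The coefficient of (t - 2)^2 in the expansion is e^(2)/2, so F′′(2) = 2! * (e^(2)/2) = e^(2).

e^(2)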